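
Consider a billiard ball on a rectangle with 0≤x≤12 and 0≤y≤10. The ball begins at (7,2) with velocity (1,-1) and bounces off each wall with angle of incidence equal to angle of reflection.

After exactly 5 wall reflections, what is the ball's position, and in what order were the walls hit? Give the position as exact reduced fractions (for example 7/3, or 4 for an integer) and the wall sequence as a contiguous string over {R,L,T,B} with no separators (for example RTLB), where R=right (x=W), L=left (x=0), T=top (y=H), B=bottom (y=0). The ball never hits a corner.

Final position: (5,0)
Wall sequence: BRTLB

1. t=2 → B at (9,0); v=(1,1)
2. t=3 → R at (12,3); v=(-1,1)
3. t=7 → T at (5,10); v=(-1,-1)
4. t=5 → L at (0,5); v=(1,-1)
5. t=5 → B at (5,0); v=(1,1)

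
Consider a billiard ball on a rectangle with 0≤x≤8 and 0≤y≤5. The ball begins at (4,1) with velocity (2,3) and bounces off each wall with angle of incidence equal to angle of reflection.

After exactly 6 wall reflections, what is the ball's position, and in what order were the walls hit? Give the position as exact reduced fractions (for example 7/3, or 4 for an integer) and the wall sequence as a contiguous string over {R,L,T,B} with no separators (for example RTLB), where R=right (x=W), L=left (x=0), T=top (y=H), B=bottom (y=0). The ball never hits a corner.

1. t=4/3 → T at (20/3,5); v=(2,-3)
2. t=2/3 → R at (8,3); v=(-2,-3)
3. t=1 → B at (6,0); v=(-2,3)
4. t=5/3 → T at (8/3,5); v=(-2,-3)
5. t=4/3 → L at (0,1); v=(2,-3)
6. t=1/3 → B at (2/3,0); v=(2,3)

Final position: (2/3,0)
Wall sequence: TRBTLB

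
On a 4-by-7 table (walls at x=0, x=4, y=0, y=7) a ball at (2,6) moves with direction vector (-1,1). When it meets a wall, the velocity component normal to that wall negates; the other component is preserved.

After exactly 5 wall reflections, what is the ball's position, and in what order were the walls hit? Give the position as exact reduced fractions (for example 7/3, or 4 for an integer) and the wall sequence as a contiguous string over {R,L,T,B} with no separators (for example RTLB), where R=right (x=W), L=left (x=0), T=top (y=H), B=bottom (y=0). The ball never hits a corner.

1. t=1 → T at (1,7); v=(-1,-1)
2. t=1 → L at (0,6); v=(1,-1)
3. t=4 → R at (4,2); v=(-1,-1)
4. t=2 → B at (2,0); v=(-1,1)
5. t=2 → L at (0,2); v=(1,1)

Final position: (0,2)
Wall sequence: TLRBL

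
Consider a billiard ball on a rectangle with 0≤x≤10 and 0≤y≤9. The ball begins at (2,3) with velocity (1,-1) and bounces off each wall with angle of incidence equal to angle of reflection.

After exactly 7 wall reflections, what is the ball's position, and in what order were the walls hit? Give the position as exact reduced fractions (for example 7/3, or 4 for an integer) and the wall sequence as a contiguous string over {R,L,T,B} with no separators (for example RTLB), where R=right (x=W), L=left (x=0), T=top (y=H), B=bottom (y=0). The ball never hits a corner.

1. t=3 → B at (5,0); v=(1,1)
2. t=5 → R at (10,5); v=(-1,1)
3. t=4 → T at (6,9); v=(-1,-1)
4. t=6 → L at (0,3); v=(1,-1)
5. t=3 → B at (3,0); v=(1,1)
6. t=7 → R at (10,7); v=(-1,1)
7. t=2 → T at (8,9); v=(-1,-1)

Final position: (8,9)
Wall sequence: BRTLBRT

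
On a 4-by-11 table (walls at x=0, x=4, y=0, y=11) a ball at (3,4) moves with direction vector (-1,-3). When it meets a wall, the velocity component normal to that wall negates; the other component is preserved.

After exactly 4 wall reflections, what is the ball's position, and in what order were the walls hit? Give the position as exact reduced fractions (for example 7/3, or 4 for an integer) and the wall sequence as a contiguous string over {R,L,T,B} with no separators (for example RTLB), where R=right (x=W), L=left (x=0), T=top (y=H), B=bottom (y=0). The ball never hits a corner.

1. t=4/3 → B at (5/3,0); v=(-1,3)
2. t=5/3 → L at (0,5); v=(1,3)
3. t=2 → T at (2,11); v=(1,-3)
4. t=2 → R at (4,5); v=(-1,-3)

Final position: (4,5)
Wall sequence: BLTR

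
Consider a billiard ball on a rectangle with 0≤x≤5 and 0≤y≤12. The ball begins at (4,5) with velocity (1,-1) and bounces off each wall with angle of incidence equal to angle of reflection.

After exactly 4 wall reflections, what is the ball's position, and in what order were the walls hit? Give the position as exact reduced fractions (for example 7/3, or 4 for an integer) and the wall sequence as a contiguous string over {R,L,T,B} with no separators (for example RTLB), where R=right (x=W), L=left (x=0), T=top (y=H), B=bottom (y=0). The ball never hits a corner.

1. t=1 → R at (5,4); v=(-1,-1)
2. t=4 → B at (1,0); v=(-1,1)
3. t=1 → L at (0,1); v=(1,1)
4. t=5 → R at (5,6); v=(-1,1)

Final position: (5,6)
Wall sequence: RBLR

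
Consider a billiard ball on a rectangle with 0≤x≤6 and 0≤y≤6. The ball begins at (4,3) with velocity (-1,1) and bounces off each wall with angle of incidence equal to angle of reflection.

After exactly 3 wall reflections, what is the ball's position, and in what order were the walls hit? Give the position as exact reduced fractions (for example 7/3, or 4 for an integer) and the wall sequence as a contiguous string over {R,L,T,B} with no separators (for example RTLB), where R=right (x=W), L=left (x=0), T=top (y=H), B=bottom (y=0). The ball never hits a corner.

Final position: (5,0)
Wall sequence: TLB

1. t=3 → T at (1,6); v=(-1,-1)
2. t=1 → L at (0,5); v=(1,-1)
3. t=5 → B at (5,0); v=(1,1)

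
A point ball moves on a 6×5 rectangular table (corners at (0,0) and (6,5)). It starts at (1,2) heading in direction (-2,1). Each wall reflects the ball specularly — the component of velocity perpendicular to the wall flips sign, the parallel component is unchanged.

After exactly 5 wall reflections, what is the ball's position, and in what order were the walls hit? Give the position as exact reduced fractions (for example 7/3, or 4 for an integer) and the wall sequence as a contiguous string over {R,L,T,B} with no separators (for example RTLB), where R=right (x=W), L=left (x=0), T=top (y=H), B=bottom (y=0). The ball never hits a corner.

1. t=1/2 → L at (0,5/2); v=(2,1)
2. t=5/2 → T at (5,5); v=(2,-1)
3. t=1/2 → R at (6,9/2); v=(-2,-1)
4. t=3 → L at (0,3/2); v=(2,-1)
5. t=3/2 → B at (3,0); v=(2,1)

Final position: (3,0)
Wall sequence: LTRLB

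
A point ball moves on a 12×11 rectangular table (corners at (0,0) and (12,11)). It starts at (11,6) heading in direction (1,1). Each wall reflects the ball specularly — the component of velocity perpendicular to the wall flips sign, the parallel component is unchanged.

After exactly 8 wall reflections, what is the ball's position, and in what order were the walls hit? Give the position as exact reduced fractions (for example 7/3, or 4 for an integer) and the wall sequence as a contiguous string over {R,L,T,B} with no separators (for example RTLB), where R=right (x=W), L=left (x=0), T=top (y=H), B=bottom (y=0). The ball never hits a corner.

1. t=1 → R at (12,7); v=(-1,1)
2. t=4 → T at (8,11); v=(-1,-1)
3. t=8 → L at (0,3); v=(1,-1)
4. t=3 → B at (3,0); v=(1,1)
5. t=9 → R at (12,9); v=(-1,1)
6. t=2 → T at (10,11); v=(-1,-1)
7. t=10 → L at (0,1); v=(1,-1)
8. t=1 → B at (1,0); v=(1,1)

Final position: (1,0)
Wall sequence: RTLBRTLB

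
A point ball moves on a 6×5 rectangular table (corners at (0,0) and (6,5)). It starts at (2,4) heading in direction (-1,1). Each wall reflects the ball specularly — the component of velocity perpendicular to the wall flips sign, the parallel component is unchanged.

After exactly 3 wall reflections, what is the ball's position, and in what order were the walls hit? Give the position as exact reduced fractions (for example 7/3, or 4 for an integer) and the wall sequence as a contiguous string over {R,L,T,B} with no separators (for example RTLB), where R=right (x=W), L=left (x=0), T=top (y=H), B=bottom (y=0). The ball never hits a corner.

1. t=1 → T at (1,5); v=(-1,-1)
2. t=1 → L at (0,4); v=(1,-1)
3. t=4 → B at (4,0); v=(1,1)

Final position: (4,0)
Wall sequence: TLB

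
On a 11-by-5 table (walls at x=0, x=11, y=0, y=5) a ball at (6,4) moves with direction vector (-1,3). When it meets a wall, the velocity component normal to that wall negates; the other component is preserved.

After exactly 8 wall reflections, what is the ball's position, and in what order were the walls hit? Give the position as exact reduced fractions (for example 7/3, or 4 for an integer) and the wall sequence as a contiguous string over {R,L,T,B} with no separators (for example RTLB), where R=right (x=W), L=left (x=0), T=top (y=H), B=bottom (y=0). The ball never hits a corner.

Final position: (13/3,5)
Wall sequence: TBTBLTBT

1. t=1/3 → T at (17/3,5); v=(-1,-3)
2. t=5/3 → B at (4,0); v=(-1,3)
3. t=5/3 → T at (7/3,5); v=(-1,-3)
4. t=5/3 → B at (2/3,0); v=(-1,3)
5. t=2/3 → L at (0,2); v=(1,3)
6. t=1 → T at (1,5); v=(1,-3)
7. t=5/3 → B at (8/3,0); v=(1,3)
8. t=5/3 → T at (13/3,5); v=(1,-3)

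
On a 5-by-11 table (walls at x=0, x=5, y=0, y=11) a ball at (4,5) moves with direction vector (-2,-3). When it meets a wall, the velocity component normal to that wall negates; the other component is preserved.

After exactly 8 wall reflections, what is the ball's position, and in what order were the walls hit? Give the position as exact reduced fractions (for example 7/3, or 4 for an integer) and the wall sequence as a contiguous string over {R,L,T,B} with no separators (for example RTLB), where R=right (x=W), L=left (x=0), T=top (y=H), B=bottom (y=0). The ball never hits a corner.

Final position: (0,9)
Wall sequence: BLRTLBRL

1. t=5/3 → B at (2/3,0); v=(-2,3)
2. t=1/3 → L at (0,1); v=(2,3)
3. t=5/2 → R at (5,17/2); v=(-2,3)
4. t=5/6 → T at (10/3,11); v=(-2,-3)
5. t=5/3 → L at (0,6); v=(2,-3)
6. t=2 → B at (4,0); v=(2,3)
7. t=1/2 → R at (5,3/2); v=(-2,3)
8. t=5/2 → L at (0,9); v=(2,3)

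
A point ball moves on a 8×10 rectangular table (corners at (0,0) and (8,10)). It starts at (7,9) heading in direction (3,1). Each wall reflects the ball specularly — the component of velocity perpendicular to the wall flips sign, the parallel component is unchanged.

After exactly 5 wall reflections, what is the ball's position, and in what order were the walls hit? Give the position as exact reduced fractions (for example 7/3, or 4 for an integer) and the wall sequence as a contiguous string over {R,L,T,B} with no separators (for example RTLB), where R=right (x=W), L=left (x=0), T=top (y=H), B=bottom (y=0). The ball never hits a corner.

1. t=1/3 → R at (8,28/3); v=(-3,1)
2. t=2/3 → T at (6,10); v=(-3,-1)
3. t=2 → L at (0,8); v=(3,-1)
4. t=8/3 → R at (8,16/3); v=(-3,-1)
5. t=8/3 → L at (0,8/3); v=(3,-1)

Final position: (0,8/3)
Wall sequence: RTLRL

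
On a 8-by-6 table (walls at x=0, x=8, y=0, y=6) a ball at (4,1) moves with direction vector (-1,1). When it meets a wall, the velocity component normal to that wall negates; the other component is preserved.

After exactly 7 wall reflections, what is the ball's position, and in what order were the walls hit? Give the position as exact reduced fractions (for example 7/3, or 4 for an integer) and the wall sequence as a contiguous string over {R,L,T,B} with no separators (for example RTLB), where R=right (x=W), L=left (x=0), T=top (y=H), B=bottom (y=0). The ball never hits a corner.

1. t=4 → L at (0,5); v=(1,1)
2. t=1 → T at (1,6); v=(1,-1)
3. t=6 → B at (7,0); v=(1,1)
4. t=1 → R at (8,1); v=(-1,1)
5. t=5 → T at (3,6); v=(-1,-1)
6. t=3 → L at (0,3); v=(1,-1)
7. t=3 → B at (3,0); v=(1,1)

Final position: (3,0)
Wall sequence: LTBRTLB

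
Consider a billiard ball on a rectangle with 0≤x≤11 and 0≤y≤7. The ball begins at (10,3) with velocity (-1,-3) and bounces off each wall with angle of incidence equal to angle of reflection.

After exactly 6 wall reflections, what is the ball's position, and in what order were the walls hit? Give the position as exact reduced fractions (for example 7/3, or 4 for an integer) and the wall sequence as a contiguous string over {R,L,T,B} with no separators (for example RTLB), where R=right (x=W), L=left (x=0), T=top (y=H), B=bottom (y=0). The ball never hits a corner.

1. t=1 → B at (9,0); v=(-1,3)
2. t=7/3 → T at (20/3,7); v=(-1,-3)
3. t=7/3 → B at (13/3,0); v=(-1,3)
4. t=7/3 → T at (2,7); v=(-1,-3)
5. t=2 → L at (0,1); v=(1,-3)
6. t=1/3 → B at (1/3,0); v=(1,3)

Final position: (1/3,0)
Wall sequence: BTBTLB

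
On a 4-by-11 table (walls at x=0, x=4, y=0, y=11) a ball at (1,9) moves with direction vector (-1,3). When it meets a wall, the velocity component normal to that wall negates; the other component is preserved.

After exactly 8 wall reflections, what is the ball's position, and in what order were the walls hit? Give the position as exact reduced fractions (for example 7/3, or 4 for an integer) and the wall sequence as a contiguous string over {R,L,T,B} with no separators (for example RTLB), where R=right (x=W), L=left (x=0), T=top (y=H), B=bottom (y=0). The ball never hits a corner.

1. t=2/3 → T at (1/3,11); v=(-1,-3)
2. t=1/3 → L at (0,10); v=(1,-3)
3. t=10/3 → B at (10/3,0); v=(1,3)
4. t=2/3 → R at (4,2); v=(-1,3)
5. t=3 → T at (1,11); v=(-1,-3)
6. t=1 → L at (0,8); v=(1,-3)
7. t=8/3 → B at (8/3,0); v=(1,3)
8. t=4/3 → R at (4,4); v=(-1,3)

Final position: (4,4)
Wall sequence: TLBRTLBR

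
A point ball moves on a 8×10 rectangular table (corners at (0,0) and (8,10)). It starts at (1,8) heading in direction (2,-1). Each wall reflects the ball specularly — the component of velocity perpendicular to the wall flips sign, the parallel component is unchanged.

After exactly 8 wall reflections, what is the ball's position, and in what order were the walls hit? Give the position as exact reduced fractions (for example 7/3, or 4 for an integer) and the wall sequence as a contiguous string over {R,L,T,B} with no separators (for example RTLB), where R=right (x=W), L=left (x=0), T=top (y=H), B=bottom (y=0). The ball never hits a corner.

Final position: (0,9/2)
Wall sequence: RLBRLTRL

1. t=7/2 → R at (8,9/2); v=(-2,-1)
2. t=4 → L at (0,1/2); v=(2,-1)
3. t=1/2 → B at (1,0); v=(2,1)
4. t=7/2 → R at (8,7/2); v=(-2,1)
5. t=4 → L at (0,15/2); v=(2,1)
6. t=5/2 → T at (5,10); v=(2,-1)
7. t=3/2 → R at (8,17/2); v=(-2,-1)
8. t=4 → L at (0,9/2); v=(2,-1)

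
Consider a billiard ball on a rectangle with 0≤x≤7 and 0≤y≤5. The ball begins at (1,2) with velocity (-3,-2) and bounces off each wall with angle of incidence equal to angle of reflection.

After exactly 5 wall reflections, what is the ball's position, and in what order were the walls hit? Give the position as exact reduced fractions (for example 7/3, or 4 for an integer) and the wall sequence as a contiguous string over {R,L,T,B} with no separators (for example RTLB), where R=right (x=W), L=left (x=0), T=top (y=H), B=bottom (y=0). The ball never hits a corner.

Final position: (0,2)
Wall sequence: LBRTL

1. t=1/3 → L at (0,4/3); v=(3,-2)
2. t=2/3 → B at (2,0); v=(3,2)
3. t=5/3 → R at (7,10/3); v=(-3,2)
4. t=5/6 → T at (9/2,5); v=(-3,-2)
5. t=3/2 → L at (0,2); v=(3,-2)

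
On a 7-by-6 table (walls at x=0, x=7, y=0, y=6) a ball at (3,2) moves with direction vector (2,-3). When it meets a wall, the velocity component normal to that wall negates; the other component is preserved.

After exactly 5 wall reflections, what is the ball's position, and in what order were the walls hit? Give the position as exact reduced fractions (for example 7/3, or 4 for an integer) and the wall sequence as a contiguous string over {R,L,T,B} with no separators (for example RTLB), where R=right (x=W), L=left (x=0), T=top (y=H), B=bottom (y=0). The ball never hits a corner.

Final position: (0,5/2)
Wall sequence: BRTBL

1. t=2/3 → B at (13/3,0); v=(2,3)
2. t=4/3 → R at (7,4); v=(-2,3)
3. t=2/3 → T at (17/3,6); v=(-2,-3)
4. t=2 → B at (5/3,0); v=(-2,3)
5. t=5/6 → L at (0,5/2); v=(2,3)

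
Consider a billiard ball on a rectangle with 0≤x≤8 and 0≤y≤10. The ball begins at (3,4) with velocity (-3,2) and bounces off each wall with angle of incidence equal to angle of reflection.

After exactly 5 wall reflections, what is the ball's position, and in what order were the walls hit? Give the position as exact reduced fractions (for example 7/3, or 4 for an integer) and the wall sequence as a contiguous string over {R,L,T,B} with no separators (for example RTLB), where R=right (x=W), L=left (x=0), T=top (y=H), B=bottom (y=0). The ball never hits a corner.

Final position: (5,0)
Wall sequence: LTRLB

1. t=1 → L at (0,6); v=(3,2)
2. t=2 → T at (6,10); v=(3,-2)
3. t=2/3 → R at (8,26/3); v=(-3,-2)
4. t=8/3 → L at (0,10/3); v=(3,-2)
5. t=5/3 → B at (5,0); v=(3,2)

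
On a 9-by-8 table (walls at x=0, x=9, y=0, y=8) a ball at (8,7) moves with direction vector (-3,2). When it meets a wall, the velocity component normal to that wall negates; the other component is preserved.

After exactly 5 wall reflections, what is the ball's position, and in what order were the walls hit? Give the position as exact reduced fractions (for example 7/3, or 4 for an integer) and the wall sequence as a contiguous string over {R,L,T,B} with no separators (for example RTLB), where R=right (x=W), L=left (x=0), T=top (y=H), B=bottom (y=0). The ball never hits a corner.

1. t=1/2 → T at (13/2,8); v=(-3,-2)
2. t=13/6 → L at (0,11/3); v=(3,-2)
3. t=11/6 → B at (11/2,0); v=(3,2)
4. t=7/6 → R at (9,7/3); v=(-3,2)
5. t=17/6 → T at (1/2,8); v=(-3,-2)

Final position: (1/2,8)
Wall sequence: TLBRT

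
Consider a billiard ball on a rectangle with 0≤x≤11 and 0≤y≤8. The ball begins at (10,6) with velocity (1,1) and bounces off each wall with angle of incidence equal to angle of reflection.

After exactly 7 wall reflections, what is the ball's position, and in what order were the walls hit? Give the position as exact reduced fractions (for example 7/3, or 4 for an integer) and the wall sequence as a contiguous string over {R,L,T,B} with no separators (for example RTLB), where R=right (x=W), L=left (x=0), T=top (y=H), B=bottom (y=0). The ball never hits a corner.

Final position: (8,0)
Wall sequence: RTBLTRB

1. t=1 → R at (11,7); v=(-1,1)
2. t=1 → T at (10,8); v=(-1,-1)
3. t=8 → B at (2,0); v=(-1,1)
4. t=2 → L at (0,2); v=(1,1)
5. t=6 → T at (6,8); v=(1,-1)
6. t=5 → R at (11,3); v=(-1,-1)
7. t=3 → B at (8,0); v=(-1,1)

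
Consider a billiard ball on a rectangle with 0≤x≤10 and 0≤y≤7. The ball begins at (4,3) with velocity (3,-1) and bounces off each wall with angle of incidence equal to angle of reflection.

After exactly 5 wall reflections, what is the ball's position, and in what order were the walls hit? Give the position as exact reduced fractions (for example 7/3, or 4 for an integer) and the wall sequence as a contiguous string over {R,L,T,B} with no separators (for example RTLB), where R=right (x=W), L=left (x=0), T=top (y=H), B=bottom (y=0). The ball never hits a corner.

1. t=2 → R at (10,1); v=(-3,-1)
2. t=1 → B at (7,0); v=(-3,1)
3. t=7/3 → L at (0,7/3); v=(3,1)
4. t=10/3 → R at (10,17/3); v=(-3,1)
5. t=4/3 → T at (6,7); v=(-3,-1)

Final position: (6,7)
Wall sequence: RBLRT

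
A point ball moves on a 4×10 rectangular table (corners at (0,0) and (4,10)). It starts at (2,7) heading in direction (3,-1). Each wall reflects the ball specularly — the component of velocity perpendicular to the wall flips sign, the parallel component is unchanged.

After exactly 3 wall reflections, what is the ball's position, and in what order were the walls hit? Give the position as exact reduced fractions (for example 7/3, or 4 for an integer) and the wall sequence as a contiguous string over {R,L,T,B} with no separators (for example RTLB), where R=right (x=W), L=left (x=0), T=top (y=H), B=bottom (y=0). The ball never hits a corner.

1. t=2/3 → R at (4,19/3); v=(-3,-1)
2. t=4/3 → L at (0,5); v=(3,-1)
3. t=4/3 → R at (4,11/3); v=(-3,-1)

Final position: (4,11/3)
Wall sequence: RLR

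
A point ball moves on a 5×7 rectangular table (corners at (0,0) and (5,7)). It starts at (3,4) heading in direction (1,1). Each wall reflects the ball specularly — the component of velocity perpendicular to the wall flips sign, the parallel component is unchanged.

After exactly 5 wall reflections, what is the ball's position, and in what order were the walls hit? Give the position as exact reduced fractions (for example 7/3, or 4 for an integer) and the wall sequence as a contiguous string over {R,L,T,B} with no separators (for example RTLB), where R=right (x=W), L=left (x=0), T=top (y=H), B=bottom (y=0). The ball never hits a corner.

1. t=2 → R at (5,6); v=(-1,1)
2. t=1 → T at (4,7); v=(-1,-1)
3. t=4 → L at (0,3); v=(1,-1)
4. t=3 → B at (3,0); v=(1,1)
5. t=2 → R at (5,2); v=(-1,1)

Final position: (5,2)
Wall sequence: RTLBR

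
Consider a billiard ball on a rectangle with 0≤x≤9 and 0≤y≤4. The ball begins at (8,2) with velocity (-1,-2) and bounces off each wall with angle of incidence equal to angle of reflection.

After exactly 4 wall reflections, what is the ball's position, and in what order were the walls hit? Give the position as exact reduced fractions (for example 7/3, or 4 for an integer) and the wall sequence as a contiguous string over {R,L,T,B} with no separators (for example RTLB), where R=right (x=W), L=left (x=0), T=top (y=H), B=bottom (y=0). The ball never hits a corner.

Final position: (1,4)
Wall sequence: BTBT

1. t=1 → B at (7,0); v=(-1,2)
2. t=2 → T at (5,4); v=(-1,-2)
3. t=2 → B at (3,0); v=(-1,2)
4. t=2 → T at (1,4); v=(-1,-2)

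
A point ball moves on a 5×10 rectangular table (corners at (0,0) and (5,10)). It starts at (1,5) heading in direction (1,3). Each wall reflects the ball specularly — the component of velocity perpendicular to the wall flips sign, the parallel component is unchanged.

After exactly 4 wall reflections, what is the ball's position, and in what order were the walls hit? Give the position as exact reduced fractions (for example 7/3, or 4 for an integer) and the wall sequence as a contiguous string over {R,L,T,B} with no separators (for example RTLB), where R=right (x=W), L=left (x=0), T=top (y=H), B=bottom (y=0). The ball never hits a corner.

1. t=5/3 → T at (8/3,10); v=(1,-3)
2. t=7/3 → R at (5,3); v=(-1,-3)
3. t=1 → B at (4,0); v=(-1,3)
4. t=10/3 → T at (2/3,10); v=(-1,-3)

Final position: (2/3,10)
Wall sequence: TRBT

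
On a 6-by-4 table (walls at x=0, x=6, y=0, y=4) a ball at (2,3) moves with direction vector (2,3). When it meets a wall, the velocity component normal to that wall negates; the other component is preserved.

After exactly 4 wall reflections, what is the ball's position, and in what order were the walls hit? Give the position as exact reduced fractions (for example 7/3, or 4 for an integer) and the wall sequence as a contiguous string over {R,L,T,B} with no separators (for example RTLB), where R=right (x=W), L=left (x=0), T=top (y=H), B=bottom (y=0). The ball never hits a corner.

1. t=1/3 → T at (8/3,4); v=(2,-3)
2. t=4/3 → B at (16/3,0); v=(2,3)
3. t=1/3 → R at (6,1); v=(-2,3)
4. t=1 → T at (4,4); v=(-2,-3)

Final position: (4,4)
Wall sequence: TBRT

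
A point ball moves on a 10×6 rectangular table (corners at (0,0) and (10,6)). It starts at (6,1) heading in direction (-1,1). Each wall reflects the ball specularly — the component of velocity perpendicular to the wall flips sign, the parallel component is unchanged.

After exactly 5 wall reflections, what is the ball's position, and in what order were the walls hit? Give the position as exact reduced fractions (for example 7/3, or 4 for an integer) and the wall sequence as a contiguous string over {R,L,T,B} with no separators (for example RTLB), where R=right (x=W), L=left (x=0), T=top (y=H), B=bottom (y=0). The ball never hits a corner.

1. t=5 → T at (1,6); v=(-1,-1)
2. t=1 → L at (0,5); v=(1,-1)
3. t=5 → B at (5,0); v=(1,1)
4. t=5 → R at (10,5); v=(-1,1)
5. t=1 → T at (9,6); v=(-1,-1)

Final position: (9,6)
Wall sequence: TLBRT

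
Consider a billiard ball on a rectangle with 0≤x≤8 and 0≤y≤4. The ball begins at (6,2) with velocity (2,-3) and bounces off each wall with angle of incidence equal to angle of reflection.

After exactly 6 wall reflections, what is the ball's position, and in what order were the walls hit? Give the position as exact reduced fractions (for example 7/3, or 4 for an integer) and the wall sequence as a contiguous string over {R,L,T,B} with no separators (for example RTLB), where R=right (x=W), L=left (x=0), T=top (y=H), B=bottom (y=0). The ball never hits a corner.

Final position: (0,3)
Wall sequence: BRTBTL

1. t=2/3 → B at (22/3,0); v=(2,3)
2. t=1/3 → R at (8,1); v=(-2,3)
3. t=1 → T at (6,4); v=(-2,-3)
4. t=4/3 → B at (10/3,0); v=(-2,3)
5. t=4/3 → T at (2/3,4); v=(-2,-3)
6. t=1/3 → L at (0,3); v=(2,-3)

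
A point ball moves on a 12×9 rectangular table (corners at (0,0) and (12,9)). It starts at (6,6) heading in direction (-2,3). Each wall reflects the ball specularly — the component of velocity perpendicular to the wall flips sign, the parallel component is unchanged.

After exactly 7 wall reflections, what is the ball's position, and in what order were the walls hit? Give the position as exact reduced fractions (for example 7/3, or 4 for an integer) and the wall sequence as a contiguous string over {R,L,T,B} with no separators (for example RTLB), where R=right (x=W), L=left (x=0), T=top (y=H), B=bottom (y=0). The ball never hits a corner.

Final position: (4,9)
Wall sequence: TLBTRBT

1. t=1 → T at (4,9); v=(-2,-3)
2. t=2 → L at (0,3); v=(2,-3)
3. t=1 → B at (2,0); v=(2,3)
4. t=3 → T at (8,9); v=(2,-3)
5. t=2 → R at (12,3); v=(-2,-3)
6. t=1 → B at (10,0); v=(-2,3)
7. t=3 → T at (4,9); v=(-2,-3)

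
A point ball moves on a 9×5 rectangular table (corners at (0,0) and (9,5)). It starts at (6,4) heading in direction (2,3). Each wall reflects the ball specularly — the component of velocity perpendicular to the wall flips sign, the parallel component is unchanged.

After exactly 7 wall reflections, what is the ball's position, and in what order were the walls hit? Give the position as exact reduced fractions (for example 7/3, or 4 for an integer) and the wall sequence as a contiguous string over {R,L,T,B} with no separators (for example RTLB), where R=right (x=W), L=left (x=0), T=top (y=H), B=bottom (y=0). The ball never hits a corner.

Final position: (2,5)
Wall sequence: TRBTBLT

1. t=1/3 → T at (20/3,5); v=(2,-3)
2. t=7/6 → R at (9,3/2); v=(-2,-3)
3. t=1/2 → B at (8,0); v=(-2,3)
4. t=5/3 → T at (14/3,5); v=(-2,-3)
5. t=5/3 → B at (4/3,0); v=(-2,3)
6. t=2/3 → L at (0,2); v=(2,3)
7. t=1 → T at (2,5); v=(2,-3)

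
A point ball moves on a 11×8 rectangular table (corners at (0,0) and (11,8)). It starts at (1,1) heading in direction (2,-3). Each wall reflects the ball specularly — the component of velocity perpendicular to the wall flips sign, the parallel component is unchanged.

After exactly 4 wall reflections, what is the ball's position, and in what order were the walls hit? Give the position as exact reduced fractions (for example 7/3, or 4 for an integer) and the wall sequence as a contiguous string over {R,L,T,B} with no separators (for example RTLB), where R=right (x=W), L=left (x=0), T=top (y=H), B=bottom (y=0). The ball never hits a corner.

1. t=1/3 → B at (5/3,0); v=(2,3)
2. t=8/3 → T at (7,8); v=(2,-3)
3. t=2 → R at (11,2); v=(-2,-3)
4. t=2/3 → B at (29/3,0); v=(-2,3)

Final position: (29/3,0)
Wall sequence: BTRB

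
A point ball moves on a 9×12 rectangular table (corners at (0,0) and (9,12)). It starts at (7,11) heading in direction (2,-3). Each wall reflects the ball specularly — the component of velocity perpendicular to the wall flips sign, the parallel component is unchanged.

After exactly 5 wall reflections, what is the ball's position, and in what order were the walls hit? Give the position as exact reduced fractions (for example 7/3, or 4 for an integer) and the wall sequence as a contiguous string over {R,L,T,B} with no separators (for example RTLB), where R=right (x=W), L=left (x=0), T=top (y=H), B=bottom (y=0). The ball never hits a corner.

1. t=1 → R at (9,8); v=(-2,-3)
2. t=8/3 → B at (11/3,0); v=(-2,3)
3. t=11/6 → L at (0,11/2); v=(2,3)
4. t=13/6 → T at (13/3,12); v=(2,-3)
5. t=7/3 → R at (9,5); v=(-2,-3)

Final position: (9,5)
Wall sequence: RBLTR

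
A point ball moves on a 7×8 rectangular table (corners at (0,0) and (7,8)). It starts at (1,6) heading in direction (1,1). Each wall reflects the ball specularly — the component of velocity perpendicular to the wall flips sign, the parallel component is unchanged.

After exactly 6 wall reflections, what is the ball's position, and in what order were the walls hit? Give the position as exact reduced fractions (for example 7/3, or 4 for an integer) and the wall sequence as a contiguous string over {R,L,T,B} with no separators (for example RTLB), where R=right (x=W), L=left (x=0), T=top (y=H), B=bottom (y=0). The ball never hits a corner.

1. t=2 → T at (3,8); v=(1,-1)
2. t=4 → R at (7,4); v=(-1,-1)
3. t=4 → B at (3,0); v=(-1,1)
4. t=3 → L at (0,3); v=(1,1)
5. t=5 → T at (5,8); v=(1,-1)
6. t=2 → R at (7,6); v=(-1,-1)

Final position: (7,6)
Wall sequence: TRBLTR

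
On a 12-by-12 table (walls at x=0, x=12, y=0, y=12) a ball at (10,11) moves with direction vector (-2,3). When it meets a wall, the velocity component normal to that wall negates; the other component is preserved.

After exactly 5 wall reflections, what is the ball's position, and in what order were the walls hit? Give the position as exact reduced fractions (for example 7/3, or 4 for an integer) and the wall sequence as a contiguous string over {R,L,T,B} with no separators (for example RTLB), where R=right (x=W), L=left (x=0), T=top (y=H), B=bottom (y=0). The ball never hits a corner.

1. t=1/3 → T at (28/3,12); v=(-2,-3)
2. t=4 → B at (4/3,0); v=(-2,3)
3. t=2/3 → L at (0,2); v=(2,3)
4. t=10/3 → T at (20/3,12); v=(2,-3)
5. t=8/3 → R at (12,4); v=(-2,-3)

Final position: (12,4)
Wall sequence: TBLTR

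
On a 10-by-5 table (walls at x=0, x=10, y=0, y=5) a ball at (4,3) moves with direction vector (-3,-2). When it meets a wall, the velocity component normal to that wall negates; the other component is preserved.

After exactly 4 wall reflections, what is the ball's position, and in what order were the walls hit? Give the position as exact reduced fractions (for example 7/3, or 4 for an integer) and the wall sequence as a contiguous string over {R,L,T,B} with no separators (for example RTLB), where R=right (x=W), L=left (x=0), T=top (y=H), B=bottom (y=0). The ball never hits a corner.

Final position: (10,11/3)
Wall sequence: LBTR

1. t=4/3 → L at (0,1/3); v=(3,-2)
2. t=1/6 → B at (1/2,0); v=(3,2)
3. t=5/2 → T at (8,5); v=(3,-2)
4. t=2/3 → R at (10,11/3); v=(-3,-2)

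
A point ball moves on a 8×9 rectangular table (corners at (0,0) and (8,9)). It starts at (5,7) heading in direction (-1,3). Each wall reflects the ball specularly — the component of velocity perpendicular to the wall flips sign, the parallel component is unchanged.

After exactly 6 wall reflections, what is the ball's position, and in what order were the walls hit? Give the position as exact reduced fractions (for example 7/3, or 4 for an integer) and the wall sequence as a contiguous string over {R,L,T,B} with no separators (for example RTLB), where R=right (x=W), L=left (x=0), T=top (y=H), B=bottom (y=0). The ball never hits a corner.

1. t=2/3 → T at (13/3,9); v=(-1,-3)
2. t=3 → B at (4/3,0); v=(-1,3)
3. t=4/3 → L at (0,4); v=(1,3)
4. t=5/3 → T at (5/3,9); v=(1,-3)
5. t=3 → B at (14/3,0); v=(1,3)
6. t=3 → T at (23/3,9); v=(1,-3)

Final position: (23/3,9)
Wall sequence: TBLTBT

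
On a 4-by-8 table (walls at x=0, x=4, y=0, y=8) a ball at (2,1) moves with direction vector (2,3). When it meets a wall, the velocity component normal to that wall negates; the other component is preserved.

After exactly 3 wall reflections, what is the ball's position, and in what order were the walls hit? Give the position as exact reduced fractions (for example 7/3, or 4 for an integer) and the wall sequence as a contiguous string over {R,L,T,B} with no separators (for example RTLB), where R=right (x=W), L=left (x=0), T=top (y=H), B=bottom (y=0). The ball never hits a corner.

1. t=1 → R at (4,4); v=(-2,3)
2. t=4/3 → T at (4/3,8); v=(-2,-3)
3. t=2/3 → L at (0,6); v=(2,-3)

Final position: (0,6)
Wall sequence: RTL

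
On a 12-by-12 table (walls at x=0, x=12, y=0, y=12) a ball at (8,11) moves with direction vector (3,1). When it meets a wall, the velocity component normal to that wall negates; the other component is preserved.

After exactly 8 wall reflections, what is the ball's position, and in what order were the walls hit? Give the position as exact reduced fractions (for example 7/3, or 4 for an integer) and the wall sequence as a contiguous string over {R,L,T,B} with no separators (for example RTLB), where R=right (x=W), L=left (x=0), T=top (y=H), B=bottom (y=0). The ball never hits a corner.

1. t=1 → T at (11,12); v=(3,-1)
2. t=1/3 → R at (12,35/3); v=(-3,-1)
3. t=4 → L at (0,23/3); v=(3,-1)
4. t=4 → R at (12,11/3); v=(-3,-1)
5. t=11/3 → B at (1,0); v=(-3,1)
6. t=1/3 → L at (0,1/3); v=(3,1)
7. t=4 → R at (12,13/3); v=(-3,1)
8. t=4 → L at (0,25/3); v=(3,1)

Final position: (0,25/3)
Wall sequence: TRLRBLRL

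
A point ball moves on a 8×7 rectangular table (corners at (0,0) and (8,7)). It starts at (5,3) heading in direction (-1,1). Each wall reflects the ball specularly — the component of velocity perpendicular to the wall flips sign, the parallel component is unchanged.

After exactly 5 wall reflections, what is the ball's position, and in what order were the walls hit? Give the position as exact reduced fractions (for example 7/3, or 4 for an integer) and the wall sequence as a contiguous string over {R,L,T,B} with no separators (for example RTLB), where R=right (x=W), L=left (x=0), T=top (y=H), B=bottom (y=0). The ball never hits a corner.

Final position: (3,7)
Wall sequence: TLBRT

1. t=4 → T at (1,7); v=(-1,-1)
2. t=1 → L at (0,6); v=(1,-1)
3. t=6 → B at (6,0); v=(1,1)
4. t=2 → R at (8,2); v=(-1,1)
5. t=5 → T at (3,7); v=(-1,-1)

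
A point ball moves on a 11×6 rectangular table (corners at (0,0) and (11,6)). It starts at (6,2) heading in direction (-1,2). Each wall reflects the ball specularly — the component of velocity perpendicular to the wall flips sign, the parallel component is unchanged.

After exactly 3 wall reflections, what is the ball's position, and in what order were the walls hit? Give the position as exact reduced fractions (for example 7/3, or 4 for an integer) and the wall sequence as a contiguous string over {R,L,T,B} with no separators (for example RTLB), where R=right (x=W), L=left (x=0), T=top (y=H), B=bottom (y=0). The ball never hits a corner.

Final position: (0,2)
Wall sequence: TBL

1. t=2 → T at (4,6); v=(-1,-2)
2. t=3 → B at (1,0); v=(-1,2)
3. t=1 → L at (0,2); v=(1,2)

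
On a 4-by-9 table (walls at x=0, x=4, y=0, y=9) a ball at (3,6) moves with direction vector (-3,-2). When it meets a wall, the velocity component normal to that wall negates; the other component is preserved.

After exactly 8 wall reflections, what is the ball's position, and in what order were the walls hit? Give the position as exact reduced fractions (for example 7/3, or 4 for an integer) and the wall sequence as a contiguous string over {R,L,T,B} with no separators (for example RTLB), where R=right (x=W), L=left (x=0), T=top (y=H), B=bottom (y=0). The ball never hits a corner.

1. t=1 → L at (0,4); v=(3,-2)
2. t=4/3 → R at (4,4/3); v=(-3,-2)
3. t=2/3 → B at (2,0); v=(-3,2)
4. t=2/3 → L at (0,4/3); v=(3,2)
5. t=4/3 → R at (4,4); v=(-3,2)
6. t=4/3 → L at (0,20/3); v=(3,2)
7. t=7/6 → T at (7/2,9); v=(3,-2)
8. t=1/6 → R at (4,26/3); v=(-3,-2)

Final position: (4,26/3)
Wall sequence: LRBLRLTR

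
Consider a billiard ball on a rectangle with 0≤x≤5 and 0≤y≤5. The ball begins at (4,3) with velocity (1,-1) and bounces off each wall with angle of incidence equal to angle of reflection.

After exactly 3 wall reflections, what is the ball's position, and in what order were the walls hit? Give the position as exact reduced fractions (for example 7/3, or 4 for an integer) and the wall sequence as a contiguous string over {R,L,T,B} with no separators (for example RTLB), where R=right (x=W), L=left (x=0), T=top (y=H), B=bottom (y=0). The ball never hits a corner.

1. t=1 → R at (5,2); v=(-1,-1)
2. t=2 → B at (3,0); v=(-1,1)
3. t=3 → L at (0,3); v=(1,1)

Final position: (0,3)
Wall sequence: RBL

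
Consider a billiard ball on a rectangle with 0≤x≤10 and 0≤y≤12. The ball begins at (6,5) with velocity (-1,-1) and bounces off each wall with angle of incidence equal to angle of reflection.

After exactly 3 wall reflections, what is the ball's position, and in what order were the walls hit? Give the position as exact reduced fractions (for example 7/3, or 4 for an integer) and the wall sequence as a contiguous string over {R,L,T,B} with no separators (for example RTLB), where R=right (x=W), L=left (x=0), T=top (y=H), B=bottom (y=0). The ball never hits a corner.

Final position: (10,11)
Wall sequence: BLR

1. t=5 → B at (1,0); v=(-1,1)
2. t=1 → L at (0,1); v=(1,1)
3. t=10 → R at (10,11); v=(-1,1)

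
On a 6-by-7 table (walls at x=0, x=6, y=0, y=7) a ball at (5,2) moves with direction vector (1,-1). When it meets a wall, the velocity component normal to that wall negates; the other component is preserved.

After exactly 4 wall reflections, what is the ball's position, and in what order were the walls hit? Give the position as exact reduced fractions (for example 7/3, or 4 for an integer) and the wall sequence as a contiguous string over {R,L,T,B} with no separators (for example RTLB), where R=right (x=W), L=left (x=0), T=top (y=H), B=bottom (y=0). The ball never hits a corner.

1. t=1 → R at (6,1); v=(-1,-1)
2. t=1 → B at (5,0); v=(-1,1)
3. t=5 → L at (0,5); v=(1,1)
4. t=2 → T at (2,7); v=(1,-1)

Final position: (2,7)
Wall sequence: RBLT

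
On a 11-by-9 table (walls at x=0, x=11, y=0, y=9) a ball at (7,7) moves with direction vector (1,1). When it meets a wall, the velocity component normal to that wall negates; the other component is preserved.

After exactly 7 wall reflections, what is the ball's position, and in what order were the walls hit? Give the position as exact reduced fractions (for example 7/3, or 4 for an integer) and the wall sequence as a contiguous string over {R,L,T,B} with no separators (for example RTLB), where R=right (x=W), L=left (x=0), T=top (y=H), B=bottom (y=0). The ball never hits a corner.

1. t=2 → T at (9,9); v=(1,-1)
2. t=2 → R at (11,7); v=(-1,-1)
3. t=7 → B at (4,0); v=(-1,1)
4. t=4 → L at (0,4); v=(1,1)
5. t=5 → T at (5,9); v=(1,-1)
6. t=6 → R at (11,3); v=(-1,-1)
7. t=3 → B at (8,0); v=(-1,1)

Final position: (8,0)
Wall sequence: TRBLTRB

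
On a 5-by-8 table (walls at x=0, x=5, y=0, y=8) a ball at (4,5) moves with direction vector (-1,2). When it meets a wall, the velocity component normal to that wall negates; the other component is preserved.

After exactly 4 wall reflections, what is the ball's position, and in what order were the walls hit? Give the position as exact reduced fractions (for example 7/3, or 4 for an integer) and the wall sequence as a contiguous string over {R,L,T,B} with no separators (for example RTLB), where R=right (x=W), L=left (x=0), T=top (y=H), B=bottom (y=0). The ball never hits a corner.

1. t=3/2 → T at (5/2,8); v=(-1,-2)
2. t=5/2 → L at (0,3); v=(1,-2)
3. t=3/2 → B at (3/2,0); v=(1,2)
4. t=7/2 → R at (5,7); v=(-1,2)

Final position: (5,7)
Wall sequence: TLBR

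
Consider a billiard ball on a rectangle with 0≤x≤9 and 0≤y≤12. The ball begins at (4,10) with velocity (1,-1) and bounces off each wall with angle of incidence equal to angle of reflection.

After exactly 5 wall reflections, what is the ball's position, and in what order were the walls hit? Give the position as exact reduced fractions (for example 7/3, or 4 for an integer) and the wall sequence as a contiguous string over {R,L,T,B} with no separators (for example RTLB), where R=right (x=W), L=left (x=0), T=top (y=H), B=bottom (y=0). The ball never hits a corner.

Final position: (9,11)
Wall sequence: RBLTR

1. t=5 → R at (9,5); v=(-1,-1)
2. t=5 → B at (4,0); v=(-1,1)
3. t=4 → L at (0,4); v=(1,1)
4. t=8 → T at (8,12); v=(1,-1)
5. t=1 → R at (9,11); v=(-1,-1)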